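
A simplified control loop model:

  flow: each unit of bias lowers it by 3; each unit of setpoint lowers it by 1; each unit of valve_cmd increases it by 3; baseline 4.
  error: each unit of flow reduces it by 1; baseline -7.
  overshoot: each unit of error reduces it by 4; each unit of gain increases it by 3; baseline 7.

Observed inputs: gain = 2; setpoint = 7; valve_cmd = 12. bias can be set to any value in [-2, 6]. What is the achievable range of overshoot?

101 to 197

Substituting into the flow equation gives flow = -3*bias + 33.
This gives error = 3*bias - 40.
This gives overshoot = -12*bias + 173.
Linear in bias, so extremes are at the endpoints: bias = -2 gives overshoot = 197; bias = 6 gives overshoot = 101.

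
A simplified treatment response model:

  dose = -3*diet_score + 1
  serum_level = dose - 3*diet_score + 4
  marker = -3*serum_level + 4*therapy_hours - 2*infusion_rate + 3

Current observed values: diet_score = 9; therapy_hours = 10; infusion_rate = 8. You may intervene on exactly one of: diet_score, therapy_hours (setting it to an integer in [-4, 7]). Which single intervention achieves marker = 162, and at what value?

Intervening on diet_score: marker = 18*diet_score + 12. Reaching 162 requires diet_score = 25/3, not an integer.
Intervening on therapy_hours: with other inputs at their observed values, marker = 4*therapy_hours + 134. Solving for 162 gives therapy_hours = 7, within [-4, 7].

set therapy_hours = 7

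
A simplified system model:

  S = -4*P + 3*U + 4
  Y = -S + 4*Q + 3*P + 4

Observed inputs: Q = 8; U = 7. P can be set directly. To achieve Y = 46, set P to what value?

Substituting into the S equation gives S = -4*P + 25.
This gives Y = 7*P + 11.
Solve 7*P + 11 = 46: P = (46 - 11) / 7 = 5.

P = 5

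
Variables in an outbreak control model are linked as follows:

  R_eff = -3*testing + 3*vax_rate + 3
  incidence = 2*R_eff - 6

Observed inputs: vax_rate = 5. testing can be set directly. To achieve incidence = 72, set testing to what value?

Substituting into the R_eff equation gives R_eff = -3*testing + 18.
This gives incidence = -6*testing + 30.
Solve -6*testing + 30 = 72: testing = (72 - 30) / -6 = -7.

testing = -7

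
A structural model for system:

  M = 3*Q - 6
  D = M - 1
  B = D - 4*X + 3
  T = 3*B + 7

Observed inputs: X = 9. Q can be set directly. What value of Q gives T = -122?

Substituting into the D equation gives D = 3*Q - 7.
So B = 3*Q - 40.
This gives T = 9*Q - 113.
Solve 9*Q - 113 = -122: Q = (-122 + 113) / 9 = -1.

Q = -1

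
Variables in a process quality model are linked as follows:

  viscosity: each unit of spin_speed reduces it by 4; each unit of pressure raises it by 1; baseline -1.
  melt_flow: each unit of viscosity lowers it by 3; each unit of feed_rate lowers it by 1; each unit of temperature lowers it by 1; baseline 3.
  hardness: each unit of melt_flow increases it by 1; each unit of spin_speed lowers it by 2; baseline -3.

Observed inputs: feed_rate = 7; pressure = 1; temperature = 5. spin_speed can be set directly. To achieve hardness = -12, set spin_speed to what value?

Substituting into the viscosity equation gives viscosity = -4*spin_speed.
Substituting into the melt_flow equation gives melt_flow = 12*spin_speed - 9.
Substituting into the hardness equation gives hardness = 10*spin_speed - 12.
Solve 10*spin_speed - 12 = -12: spin_speed = (-12 + 12) / 10 = 0.

spin_speed = 0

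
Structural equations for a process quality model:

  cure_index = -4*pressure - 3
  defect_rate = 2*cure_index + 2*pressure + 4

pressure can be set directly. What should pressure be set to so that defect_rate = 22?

Substituting into the defect_rate equation gives defect_rate = -6*pressure - 2.
Solve -6*pressure - 2 = 22: pressure = (22 + 2) / -6 = -4.

pressure = -4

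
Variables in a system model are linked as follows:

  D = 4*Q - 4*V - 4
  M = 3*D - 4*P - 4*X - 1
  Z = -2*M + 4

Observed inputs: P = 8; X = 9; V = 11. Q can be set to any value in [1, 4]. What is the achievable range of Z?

Substituting into the D equation gives D = 4*Q - 48.
Substituting into the M equation gives M = 12*Q - 213.
Substituting into the Z equation gives Z = -24*Q + 430.
Linear in Q, so extremes are at the endpoints: Q = 1 gives Z = 406; Q = 4 gives Z = 334.

334 to 406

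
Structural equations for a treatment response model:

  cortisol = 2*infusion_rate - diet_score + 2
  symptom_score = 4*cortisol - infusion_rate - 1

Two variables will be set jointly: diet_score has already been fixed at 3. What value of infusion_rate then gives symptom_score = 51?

infusion_rate = 8

With diet_score held at 3:
Substituting into the cortisol equation gives cortisol = 2*infusion_rate - 1.
Substituting into the symptom_score equation gives symptom_score = 7*infusion_rate - 5.
Solve 7*infusion_rate - 5 = 51: infusion_rate = (51 + 5) / 7 = 8.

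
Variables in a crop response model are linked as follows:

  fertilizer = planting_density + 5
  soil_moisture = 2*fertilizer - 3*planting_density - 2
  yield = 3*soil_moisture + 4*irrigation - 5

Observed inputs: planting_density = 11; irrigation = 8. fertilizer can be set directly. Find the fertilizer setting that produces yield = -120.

Intervening on fertilizer fixes its value directly, overriding its dependence on planting_density.
Substituting into the soil_moisture equation gives soil_moisture = 2*fertilizer - 35.
yield becomes 6*fertilizer - 78.
Solve 6*fertilizer - 78 = -120: fertilizer = (-120 + 78) / 6 = -7.

fertilizer = -7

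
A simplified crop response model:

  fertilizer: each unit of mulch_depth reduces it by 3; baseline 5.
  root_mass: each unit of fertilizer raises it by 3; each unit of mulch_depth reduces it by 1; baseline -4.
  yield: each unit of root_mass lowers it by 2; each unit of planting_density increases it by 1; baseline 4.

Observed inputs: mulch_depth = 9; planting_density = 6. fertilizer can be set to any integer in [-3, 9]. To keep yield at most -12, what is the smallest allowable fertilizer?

fertilizer = 8

Intervening on fertilizer fixes its value directly, overriding its dependence on mulch_depth.
Substituting into the root_mass equation gives root_mass = 3*fertilizer - 13.
So yield = -6*fertilizer + 36.
Require -6*fertilizer + 36 ≤ -12, so fertilizer ≥ 8.
The smallest integer in [-3, 9] satisfying this is 8.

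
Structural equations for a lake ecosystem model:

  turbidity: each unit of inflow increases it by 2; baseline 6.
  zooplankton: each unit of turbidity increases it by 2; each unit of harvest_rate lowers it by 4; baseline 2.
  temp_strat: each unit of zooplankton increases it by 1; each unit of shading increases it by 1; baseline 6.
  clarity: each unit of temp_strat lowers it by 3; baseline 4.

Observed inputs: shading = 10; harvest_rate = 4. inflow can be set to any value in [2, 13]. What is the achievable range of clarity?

Substituting into the zooplankton equation gives zooplankton = 4*inflow - 2.
This gives temp_strat = 4*inflow + 14.
Substituting into the clarity equation gives clarity = -12*inflow - 38.
Linear in inflow, so extremes are at the endpoints: inflow = 2 gives clarity = -62; inflow = 13 gives clarity = -194.

-194 to -62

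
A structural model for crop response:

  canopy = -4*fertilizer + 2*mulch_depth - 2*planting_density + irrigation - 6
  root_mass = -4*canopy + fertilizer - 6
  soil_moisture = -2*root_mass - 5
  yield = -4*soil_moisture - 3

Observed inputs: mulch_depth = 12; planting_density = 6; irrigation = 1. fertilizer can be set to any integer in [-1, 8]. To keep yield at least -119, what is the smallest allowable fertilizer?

fertilizer = 1

Substituting into the canopy equation gives canopy = -4*fertilizer + 7.
This gives root_mass = 17*fertilizer - 34.
So soil_moisture = -34*fertilizer + 63.
Substituting into the yield equation gives yield = 136*fertilizer - 255.
Require 136*fertilizer - 255 ≥ -119, so fertilizer ≥ 1.
The smallest integer in [-1, 8] satisfying this is 1.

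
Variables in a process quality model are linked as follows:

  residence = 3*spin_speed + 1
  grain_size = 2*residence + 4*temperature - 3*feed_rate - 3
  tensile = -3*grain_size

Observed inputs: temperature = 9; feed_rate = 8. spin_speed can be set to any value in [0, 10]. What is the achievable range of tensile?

-213 to -33

Substituting into the grain_size equation gives grain_size = 6*spin_speed + 11.
This gives tensile = -18*spin_speed - 33.
Linear in spin_speed, so extremes are at the endpoints: spin_speed = 0 gives tensile = -33; spin_speed = 10 gives tensile = -213.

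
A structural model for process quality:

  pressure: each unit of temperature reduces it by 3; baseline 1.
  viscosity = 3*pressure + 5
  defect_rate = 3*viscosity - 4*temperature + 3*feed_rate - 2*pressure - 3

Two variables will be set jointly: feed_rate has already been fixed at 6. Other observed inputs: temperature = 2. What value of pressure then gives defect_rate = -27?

With feed_rate held at 6:
Intervening on pressure fixes its value directly, overriding its dependence on temperature.
Substituting into the defect_rate equation gives defect_rate = 7*pressure + 22.
Solve 7*pressure + 22 = -27: pressure = (-27 - 22) / 7 = -7.

pressure = -7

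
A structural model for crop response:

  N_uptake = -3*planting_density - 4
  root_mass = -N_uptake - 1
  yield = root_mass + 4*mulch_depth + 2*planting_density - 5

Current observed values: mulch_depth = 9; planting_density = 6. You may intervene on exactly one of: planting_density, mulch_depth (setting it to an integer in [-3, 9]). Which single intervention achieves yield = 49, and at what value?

Intervening on planting_density: with other inputs at their observed values, yield = 5*planting_density + 34. Solving for 49 gives planting_density = 3, within [-3, 9].
Intervening on mulch_depth: yield = 4*mulch_depth + 28. Reaching 49 requires mulch_depth = 21/4, not an integer.

set planting_density = 3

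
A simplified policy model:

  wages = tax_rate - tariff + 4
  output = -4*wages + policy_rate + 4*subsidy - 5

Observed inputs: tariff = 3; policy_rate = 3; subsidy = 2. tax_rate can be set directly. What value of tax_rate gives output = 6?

tax_rate = -1

Substituting into the wages equation gives wages = tax_rate + 1.
Substituting into the output equation gives output = -4*tax_rate + 2.
Solve -4*tax_rate + 2 = 6: tax_rate = (6 - 2) / -4 = -1.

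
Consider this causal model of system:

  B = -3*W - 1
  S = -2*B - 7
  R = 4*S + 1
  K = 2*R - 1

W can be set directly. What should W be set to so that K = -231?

Substituting into the S equation gives S = 6*W - 5.
R becomes 24*W - 19.
Substituting into the K equation gives K = 48*W - 39.
Solve 48*W - 39 = -231: W = (-231 + 39) / 48 = -4.

W = -4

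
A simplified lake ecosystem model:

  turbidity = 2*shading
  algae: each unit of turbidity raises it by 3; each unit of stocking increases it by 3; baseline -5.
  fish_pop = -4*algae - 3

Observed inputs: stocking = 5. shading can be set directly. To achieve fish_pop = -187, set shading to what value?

Substituting into the algae equation gives algae = 6*shading + 10.
Substituting into the fish_pop equation gives fish_pop = -24*shading - 43.
Solve -24*shading - 43 = -187: shading = (-187 + 43) / -24 = 6.

shading = 6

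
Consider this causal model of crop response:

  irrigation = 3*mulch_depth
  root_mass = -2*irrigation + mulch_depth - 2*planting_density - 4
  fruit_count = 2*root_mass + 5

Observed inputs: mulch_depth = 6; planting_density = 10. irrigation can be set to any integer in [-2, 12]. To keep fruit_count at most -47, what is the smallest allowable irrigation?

Intervening on irrigation fixes its value directly, overriding its dependence on mulch_depth.
Substituting into the root_mass equation gives root_mass = -2*irrigation - 18.
Substituting into the fruit_count equation gives fruit_count = -4*irrigation - 31.
Require -4*irrigation - 31 ≤ -47, so irrigation ≥ 4.
The smallest integer in [-2, 12] satisfying this is 4.

irrigation = 4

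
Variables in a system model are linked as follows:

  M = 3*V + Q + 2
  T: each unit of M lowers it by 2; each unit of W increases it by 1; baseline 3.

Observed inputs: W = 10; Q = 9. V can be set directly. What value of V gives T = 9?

V = -3

Substituting into the M equation gives M = 3*V + 11.
This gives T = -6*V - 9.
Solve -6*V - 9 = 9: V = (9 + 9) / -6 = -3.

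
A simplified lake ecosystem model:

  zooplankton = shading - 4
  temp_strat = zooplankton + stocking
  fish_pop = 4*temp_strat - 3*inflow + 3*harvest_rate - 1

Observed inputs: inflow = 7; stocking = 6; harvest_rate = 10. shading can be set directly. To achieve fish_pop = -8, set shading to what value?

shading = -6

Substituting into the temp_strat equation gives temp_strat = shading + 2.
So fish_pop = 4*shading + 16.
Solve 4*shading + 16 = -8: shading = (-8 - 16) / 4 = -6.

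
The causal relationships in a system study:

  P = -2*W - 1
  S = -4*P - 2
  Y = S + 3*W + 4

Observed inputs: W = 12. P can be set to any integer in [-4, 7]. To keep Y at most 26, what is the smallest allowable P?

Intervening on P fixes its value directly, overriding its dependence on W.
Substituting into the Y equation gives Y = -4*P + 38.
Require -4*P + 38 ≤ 26, so P ≥ 3.
The smallest integer in [-4, 7] satisfying this is 3.

P = 3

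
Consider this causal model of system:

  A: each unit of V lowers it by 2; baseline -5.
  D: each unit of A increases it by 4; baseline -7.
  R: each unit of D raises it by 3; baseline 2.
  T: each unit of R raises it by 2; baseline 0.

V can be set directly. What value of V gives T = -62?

V = -2

Substituting into the D equation gives D = -8*V - 27.
So R = -24*V - 79.
Substituting into the T equation gives T = -48*V - 158.
Solve -48*V - 158 = -62: V = (-62 + 158) / -48 = -2.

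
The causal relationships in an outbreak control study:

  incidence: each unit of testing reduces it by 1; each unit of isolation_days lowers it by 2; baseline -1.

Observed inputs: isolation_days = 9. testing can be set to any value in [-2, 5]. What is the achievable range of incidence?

Substituting into the incidence equation gives incidence = -testing - 19.
Linear in testing, so extremes are at the endpoints: testing = -2 gives incidence = -17; testing = 5 gives incidence = -24.

-24 to -17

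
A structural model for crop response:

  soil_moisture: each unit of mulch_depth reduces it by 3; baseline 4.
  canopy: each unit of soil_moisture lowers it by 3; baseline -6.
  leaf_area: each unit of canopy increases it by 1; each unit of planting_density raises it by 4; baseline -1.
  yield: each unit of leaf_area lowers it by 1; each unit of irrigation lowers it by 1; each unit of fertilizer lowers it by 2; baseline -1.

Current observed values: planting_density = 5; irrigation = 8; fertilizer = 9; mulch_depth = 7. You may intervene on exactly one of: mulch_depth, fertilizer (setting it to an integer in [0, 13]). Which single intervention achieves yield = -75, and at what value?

set fertilizer = 1

Intervening on mulch_depth: yield = -9*mulch_depth - 28. Reaching -75 requires mulch_depth = 47/9, not an integer.
Intervening on fertilizer: with other inputs at their observed values, yield = -2*fertilizer - 73. Solving for -75 gives fertilizer = 1, within [0, 13].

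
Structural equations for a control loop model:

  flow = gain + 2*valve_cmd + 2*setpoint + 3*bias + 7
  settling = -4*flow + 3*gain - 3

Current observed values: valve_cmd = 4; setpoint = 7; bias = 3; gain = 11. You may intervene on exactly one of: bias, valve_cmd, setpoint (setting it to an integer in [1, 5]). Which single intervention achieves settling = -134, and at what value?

set setpoint = 3

Intervening on bias: settling = -12*bias - 130. Reaching -134 requires bias = 1/3, not an integer.
Intervening on valve_cmd: settling = -8*valve_cmd - 134. Reaching -134 requires valve_cmd = 0, outside [1, 5].
Intervening on setpoint: with other inputs at their observed values, settling = -8*setpoint - 110. Solving for -134 gives setpoint = 3, within [1, 5].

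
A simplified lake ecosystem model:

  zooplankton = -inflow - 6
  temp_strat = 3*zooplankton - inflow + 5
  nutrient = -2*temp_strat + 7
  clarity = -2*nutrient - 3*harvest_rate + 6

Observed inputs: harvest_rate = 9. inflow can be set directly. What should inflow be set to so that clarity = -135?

Substituting into the temp_strat equation gives temp_strat = -4*inflow - 13.
Substituting into the nutrient equation gives nutrient = 8*inflow + 33.
Substituting into the clarity equation gives clarity = -16*inflow - 87.
Solve -16*inflow - 87 = -135: inflow = (-135 + 87) / -16 = 3.

inflow = 3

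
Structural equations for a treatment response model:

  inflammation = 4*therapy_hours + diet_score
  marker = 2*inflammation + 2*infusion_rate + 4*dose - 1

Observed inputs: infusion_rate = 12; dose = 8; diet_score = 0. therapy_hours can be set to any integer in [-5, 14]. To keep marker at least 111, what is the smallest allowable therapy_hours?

Substituting into the inflammation equation gives inflammation = 4*therapy_hours.
This gives marker = 8*therapy_hours + 55.
Require 8*therapy_hours + 55 ≥ 111, so therapy_hours ≥ 7.
The smallest integer in [-5, 14] satisfying this is 7.

therapy_hours = 7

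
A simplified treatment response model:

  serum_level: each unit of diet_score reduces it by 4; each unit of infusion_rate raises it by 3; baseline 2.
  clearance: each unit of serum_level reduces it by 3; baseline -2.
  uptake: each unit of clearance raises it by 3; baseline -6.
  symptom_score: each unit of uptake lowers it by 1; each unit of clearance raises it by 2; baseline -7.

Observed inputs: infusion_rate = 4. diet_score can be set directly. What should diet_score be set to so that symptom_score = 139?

diet_score = -8

Substituting into the serum_level equation gives serum_level = -4*diet_score + 14.
Substituting into the clearance equation gives clearance = 12*diet_score - 44.
So uptake = 36*diet_score - 138.
Substituting into the symptom_score equation gives symptom_score = -12*diet_score + 43.
Solve -12*diet_score + 43 = 139: diet_score = (139 - 43) / -12 = -8.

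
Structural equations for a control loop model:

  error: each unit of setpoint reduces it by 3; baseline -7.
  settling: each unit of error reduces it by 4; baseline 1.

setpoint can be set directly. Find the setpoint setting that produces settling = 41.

Substituting into the settling equation gives settling = 12*setpoint + 29.
Solve 12*setpoint + 29 = 41: setpoint = (41 - 29) / 12 = 1.

setpoint = 1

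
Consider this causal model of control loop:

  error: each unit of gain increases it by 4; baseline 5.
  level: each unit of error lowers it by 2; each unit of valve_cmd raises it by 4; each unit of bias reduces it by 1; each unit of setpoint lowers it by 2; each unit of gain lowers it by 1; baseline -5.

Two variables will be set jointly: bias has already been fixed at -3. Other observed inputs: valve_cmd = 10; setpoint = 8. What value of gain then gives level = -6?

gain = 2

With bias held at -3:
Substituting into the level equation gives level = -9*gain + 12.
Solve -9*gain + 12 = -6: gain = (-6 - 12) / -9 = 2.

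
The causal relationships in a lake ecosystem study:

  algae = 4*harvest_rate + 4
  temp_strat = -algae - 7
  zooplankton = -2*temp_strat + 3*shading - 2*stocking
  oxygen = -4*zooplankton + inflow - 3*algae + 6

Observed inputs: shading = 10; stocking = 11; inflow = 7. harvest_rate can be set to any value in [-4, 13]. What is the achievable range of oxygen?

-691 to 57

Substituting into the temp_strat equation gives temp_strat = -4*harvest_rate - 11.
Substituting into the zooplankton equation gives zooplankton = 8*harvest_rate + 30.
Substituting into the oxygen equation gives oxygen = -44*harvest_rate - 119.
Linear in harvest_rate, so extremes are at the endpoints: harvest_rate = -4 gives oxygen = 57; harvest_rate = 13 gives oxygen = -691.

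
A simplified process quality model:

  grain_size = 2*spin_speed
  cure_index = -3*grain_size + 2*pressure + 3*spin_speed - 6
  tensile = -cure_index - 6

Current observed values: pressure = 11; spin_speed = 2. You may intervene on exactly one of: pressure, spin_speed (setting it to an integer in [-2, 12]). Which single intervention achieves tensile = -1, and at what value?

set spin_speed = 7

Intervening on pressure: tensile = -2*pressure + 6. Reaching -1 requires pressure = 7/2, not an integer.
Intervening on spin_speed: with other inputs at their observed values, tensile = 3*spin_speed - 22. Solving for -1 gives spin_speed = 7, within [-2, 12].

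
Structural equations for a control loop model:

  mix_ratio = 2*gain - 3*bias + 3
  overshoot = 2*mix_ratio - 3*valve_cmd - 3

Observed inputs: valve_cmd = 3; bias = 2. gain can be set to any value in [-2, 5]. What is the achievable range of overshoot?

-26 to 2

Substituting into the mix_ratio equation gives mix_ratio = 2*gain - 3.
Substituting into the overshoot equation gives overshoot = 4*gain - 18.
Linear in gain, so extremes are at the endpoints: gain = -2 gives overshoot = -26; gain = 5 gives overshoot = 2.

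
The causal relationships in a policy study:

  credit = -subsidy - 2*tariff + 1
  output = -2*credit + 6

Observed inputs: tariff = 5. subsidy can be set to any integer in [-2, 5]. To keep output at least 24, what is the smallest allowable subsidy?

subsidy = 0

Substituting into the credit equation gives credit = -subsidy - 9.
Substituting into the output equation gives output = 2*subsidy + 24.
Require 2*subsidy + 24 ≥ 24, so subsidy ≥ 0.
The smallest integer in [-2, 5] satisfying this is 0.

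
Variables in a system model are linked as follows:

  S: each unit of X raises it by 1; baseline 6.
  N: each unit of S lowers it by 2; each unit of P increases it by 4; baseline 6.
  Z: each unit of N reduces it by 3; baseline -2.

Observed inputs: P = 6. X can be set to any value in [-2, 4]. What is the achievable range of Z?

Substituting into the N equation gives N = -2*X + 18.
This gives Z = 6*X - 56.
Linear in X, so extremes are at the endpoints: X = -2 gives Z = -68; X = 4 gives Z = -32.

-68 to -32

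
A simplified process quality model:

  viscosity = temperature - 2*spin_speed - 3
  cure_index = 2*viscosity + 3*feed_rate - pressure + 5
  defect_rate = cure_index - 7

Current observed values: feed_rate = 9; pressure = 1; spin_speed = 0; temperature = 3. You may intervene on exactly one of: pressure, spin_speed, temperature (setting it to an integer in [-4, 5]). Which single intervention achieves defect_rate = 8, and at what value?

Intervening on pressure: defect_rate = -pressure + 25. Reaching 8 requires pressure = 17, outside [-4, 5].
Intervening on spin_speed: with other inputs at their observed values, defect_rate = -4*spin_speed + 24. Solving for 8 gives spin_speed = 4, within [-4, 5].
Intervening on temperature: defect_rate = 2*temperature + 18. Reaching 8 requires temperature = -5, outside [-4, 5].

set spin_speed = 4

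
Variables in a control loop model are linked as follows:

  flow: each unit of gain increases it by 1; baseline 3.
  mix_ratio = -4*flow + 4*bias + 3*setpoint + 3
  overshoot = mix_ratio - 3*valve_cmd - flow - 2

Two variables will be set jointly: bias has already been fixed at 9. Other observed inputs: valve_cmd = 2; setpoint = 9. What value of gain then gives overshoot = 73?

With bias held at 9:
Substituting into the mix_ratio equation gives mix_ratio = -4*gain + 54.
Substituting into the overshoot equation gives overshoot = -5*gain + 43.
Solve -5*gain + 43 = 73: gain = (73 - 43) / -5 = -6.

gain = -6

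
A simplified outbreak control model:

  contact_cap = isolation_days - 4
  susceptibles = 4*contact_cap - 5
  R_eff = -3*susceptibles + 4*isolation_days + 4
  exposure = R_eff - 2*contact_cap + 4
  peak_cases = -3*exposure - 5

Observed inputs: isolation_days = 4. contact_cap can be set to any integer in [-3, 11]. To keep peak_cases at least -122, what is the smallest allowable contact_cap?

contact_cap = 0

Intervening on contact_cap fixes its value directly, overriding its dependence on isolation_days.
Substituting into the R_eff equation gives R_eff = -12*contact_cap + 35.
So exposure = -14*contact_cap + 39.
This gives peak_cases = 42*contact_cap - 122.
Require 42*contact_cap - 122 ≥ -122, so contact_cap ≥ 0.
The smallest integer in [-3, 11] satisfying this is 0.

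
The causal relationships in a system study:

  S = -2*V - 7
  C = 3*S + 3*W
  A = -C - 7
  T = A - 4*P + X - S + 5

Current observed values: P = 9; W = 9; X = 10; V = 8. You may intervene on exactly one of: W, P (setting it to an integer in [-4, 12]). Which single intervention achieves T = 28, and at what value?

set W = 12

Intervening on W: with other inputs at their observed values, T = -3*W + 64. Solving for 28 gives W = 12, within [-4, 12].
Intervening on P: T = -4*P + 73. Reaching 28 requires P = 45/4, not an integer.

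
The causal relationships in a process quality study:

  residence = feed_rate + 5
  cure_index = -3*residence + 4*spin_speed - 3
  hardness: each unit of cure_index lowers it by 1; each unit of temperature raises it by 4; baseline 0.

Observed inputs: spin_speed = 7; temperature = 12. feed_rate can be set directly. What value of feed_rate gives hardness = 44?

Substituting into the cure_index equation gives cure_index = -3*feed_rate + 10.
hardness becomes 3*feed_rate + 38.
Solve 3*feed_rate + 38 = 44: feed_rate = (44 - 38) / 3 = 2.

feed_rate = 2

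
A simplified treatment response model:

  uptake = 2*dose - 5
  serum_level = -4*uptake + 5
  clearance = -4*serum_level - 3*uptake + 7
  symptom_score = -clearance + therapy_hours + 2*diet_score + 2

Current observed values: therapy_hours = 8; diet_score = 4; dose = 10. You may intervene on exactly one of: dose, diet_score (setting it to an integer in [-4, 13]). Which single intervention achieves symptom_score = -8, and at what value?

set dose = 4

Intervening on dose: with other inputs at their observed values, symptom_score = -26*dose + 96. Solving for -8 gives dose = 4, within [-4, 13].
Intervening on diet_score: symptom_score = 2*diet_score - 172. Reaching -8 requires diet_score = 82, outside [-4, 13].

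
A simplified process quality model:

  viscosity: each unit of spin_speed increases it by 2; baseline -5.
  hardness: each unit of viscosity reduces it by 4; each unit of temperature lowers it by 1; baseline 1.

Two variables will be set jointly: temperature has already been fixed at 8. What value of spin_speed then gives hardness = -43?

spin_speed = 7

With temperature held at 8:
Substituting into the hardness equation gives hardness = -8*spin_speed + 13.
Solve -8*spin_speed + 13 = -43: spin_speed = (-43 - 13) / -8 = 7.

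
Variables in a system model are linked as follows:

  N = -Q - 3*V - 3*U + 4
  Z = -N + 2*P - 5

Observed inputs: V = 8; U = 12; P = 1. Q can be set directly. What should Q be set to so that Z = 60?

Q = 7

Substituting into the N equation gives N = -Q - 56.
Z becomes Q + 53.
Solve Q + 53 = 60: Q = (60 - 53) / 1 = 7.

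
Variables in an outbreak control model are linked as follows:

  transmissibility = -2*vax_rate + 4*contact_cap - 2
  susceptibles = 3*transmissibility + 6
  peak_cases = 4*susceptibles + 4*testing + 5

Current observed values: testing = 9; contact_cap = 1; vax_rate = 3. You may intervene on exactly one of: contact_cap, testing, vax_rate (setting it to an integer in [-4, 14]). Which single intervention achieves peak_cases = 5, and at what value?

set testing = 6

Intervening on contact_cap: peak_cases = 48*contact_cap - 31. Reaching 5 requires contact_cap = 3/4, not an integer.
Intervening on testing: with other inputs at their observed values, peak_cases = 4*testing - 19. Solving for 5 gives testing = 6, within [-4, 14].
Intervening on vax_rate: peak_cases = -24*vax_rate + 89. Reaching 5 requires vax_rate = 7/2, not an integer.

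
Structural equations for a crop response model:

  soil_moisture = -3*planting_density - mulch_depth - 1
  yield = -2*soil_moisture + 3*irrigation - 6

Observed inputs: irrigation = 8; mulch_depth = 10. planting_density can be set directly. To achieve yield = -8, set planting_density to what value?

planting_density = -8

Substituting into the soil_moisture equation gives soil_moisture = -3*planting_density - 11.
yield becomes 6*planting_density + 40.
Solve 6*planting_density + 40 = -8: planting_density = (-8 - 40) / 6 = -8.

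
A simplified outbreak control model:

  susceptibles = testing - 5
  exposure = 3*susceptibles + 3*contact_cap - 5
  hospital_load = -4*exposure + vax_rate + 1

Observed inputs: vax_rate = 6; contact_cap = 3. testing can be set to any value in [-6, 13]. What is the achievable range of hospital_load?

Substituting into the exposure equation gives exposure = 3*testing - 11.
Substituting into the hospital_load equation gives hospital_load = -12*testing + 51.
Linear in testing, so extremes are at the endpoints: testing = -6 gives hospital_load = 123; testing = 13 gives hospital_load = -105.

-105 to 123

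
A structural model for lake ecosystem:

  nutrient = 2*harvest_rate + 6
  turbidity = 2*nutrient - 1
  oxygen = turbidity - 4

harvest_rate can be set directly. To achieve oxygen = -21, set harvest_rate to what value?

harvest_rate = -7

Substituting into the turbidity equation gives turbidity = 4*harvest_rate + 11.
Substituting into the oxygen equation gives oxygen = 4*harvest_rate + 7.
Solve 4*harvest_rate + 7 = -21: harvest_rate = (-21 - 7) / 4 = -7.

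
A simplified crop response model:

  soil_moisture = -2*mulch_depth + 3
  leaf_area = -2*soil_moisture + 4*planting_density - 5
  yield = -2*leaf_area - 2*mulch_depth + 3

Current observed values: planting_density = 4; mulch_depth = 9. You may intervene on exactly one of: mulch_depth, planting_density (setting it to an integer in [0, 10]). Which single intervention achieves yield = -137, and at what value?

Intervening on mulch_depth: yield = -10*mulch_depth - 7. Reaching -137 requires mulch_depth = 13, outside [0, 10].
Intervening on planting_density: with other inputs at their observed values, yield = -8*planting_density - 65. Solving for -137 gives planting_density = 9, within [0, 10].

set planting_density = 9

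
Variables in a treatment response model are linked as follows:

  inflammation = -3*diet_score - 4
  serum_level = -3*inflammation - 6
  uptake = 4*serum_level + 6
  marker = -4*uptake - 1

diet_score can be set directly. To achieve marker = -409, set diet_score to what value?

Substituting into the serum_level equation gives serum_level = 9*diet_score + 6.
So uptake = 36*diet_score + 30.
marker becomes -144*diet_score - 121.
Solve -144*diet_score - 121 = -409: diet_score = (-409 + 121) / -144 = 2.

diet_score = 2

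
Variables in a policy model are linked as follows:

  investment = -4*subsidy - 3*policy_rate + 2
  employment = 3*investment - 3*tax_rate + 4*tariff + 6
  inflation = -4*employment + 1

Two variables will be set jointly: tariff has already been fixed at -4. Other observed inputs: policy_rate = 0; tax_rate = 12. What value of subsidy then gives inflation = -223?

subsidy = -8

With tariff held at -4:
Substituting into the investment equation gives investment = -4*subsidy + 2.
employment becomes -12*subsidy - 40.
Substituting into the inflation equation gives inflation = 48*subsidy + 161.
Solve 48*subsidy + 161 = -223: subsidy = (-223 - 161) / 48 = -8.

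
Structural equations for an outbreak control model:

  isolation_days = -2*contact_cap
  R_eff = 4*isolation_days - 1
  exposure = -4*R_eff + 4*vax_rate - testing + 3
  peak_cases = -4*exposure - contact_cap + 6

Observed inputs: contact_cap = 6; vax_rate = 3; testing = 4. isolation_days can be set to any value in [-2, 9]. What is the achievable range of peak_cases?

-188 to 516

Intervening on isolation_days fixes its value directly, overriding its dependence on contact_cap.
Substituting into the exposure equation gives exposure = -16*isolation_days + 15.
This gives peak_cases = 64*isolation_days - 60.
Linear in isolation_days, so extremes are at the endpoints: isolation_days = -2 gives peak_cases = -188; isolation_days = 9 gives peak_cases = 516.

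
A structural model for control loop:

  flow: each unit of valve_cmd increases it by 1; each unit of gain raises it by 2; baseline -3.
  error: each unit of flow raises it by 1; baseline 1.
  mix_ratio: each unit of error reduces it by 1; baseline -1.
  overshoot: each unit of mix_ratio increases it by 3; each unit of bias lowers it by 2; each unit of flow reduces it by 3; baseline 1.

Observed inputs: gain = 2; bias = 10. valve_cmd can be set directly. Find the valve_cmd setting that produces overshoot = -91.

Substituting into the flow equation gives flow = valve_cmd + 1.
So error = valve_cmd + 2.
Substituting into the mix_ratio equation gives mix_ratio = -valve_cmd - 3.
This gives overshoot = -6*valve_cmd - 31.
Solve -6*valve_cmd - 31 = -91: valve_cmd = (-91 + 31) / -6 = 10.

valve_cmd = 10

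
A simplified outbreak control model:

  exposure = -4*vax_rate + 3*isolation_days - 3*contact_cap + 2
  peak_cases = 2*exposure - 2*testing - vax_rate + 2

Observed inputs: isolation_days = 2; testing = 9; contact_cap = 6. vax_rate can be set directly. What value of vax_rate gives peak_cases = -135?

vax_rate = 11

Substituting into the exposure equation gives exposure = -4*vax_rate - 10.
peak_cases becomes -9*vax_rate - 36.
Solve -9*vax_rate - 36 = -135: vax_rate = (-135 + 36) / -9 = 11.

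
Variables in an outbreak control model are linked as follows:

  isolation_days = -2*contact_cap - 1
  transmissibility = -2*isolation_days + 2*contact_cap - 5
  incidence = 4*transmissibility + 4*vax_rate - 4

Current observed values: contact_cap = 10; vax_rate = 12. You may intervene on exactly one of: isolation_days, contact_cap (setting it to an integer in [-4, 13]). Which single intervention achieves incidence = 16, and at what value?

Intervening on isolation_days: with other inputs at their observed values, incidence = -8*isolation_days + 104. Solving for 16 gives isolation_days = 11, within [-4, 13].
Intervening on contact_cap: incidence = 24*contact_cap + 32. Reaching 16 requires contact_cap = -2/3, not an integer.

set isolation_days = 11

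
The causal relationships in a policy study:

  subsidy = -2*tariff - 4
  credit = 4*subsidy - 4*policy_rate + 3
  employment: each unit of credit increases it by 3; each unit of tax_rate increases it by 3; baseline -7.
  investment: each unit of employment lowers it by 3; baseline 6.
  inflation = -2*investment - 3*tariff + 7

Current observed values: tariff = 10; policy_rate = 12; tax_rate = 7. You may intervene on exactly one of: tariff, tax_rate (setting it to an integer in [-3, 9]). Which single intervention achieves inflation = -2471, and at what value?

Intervening on tariff: inflation = -147*tariff - 1019. Reaching -2471 requires tariff = 484/49, not an integer.
Intervening on tax_rate: with other inputs at their observed values, inflation = 18*tax_rate - 2615. Solving for -2471 gives tax_rate = 8, within [-3, 9].

set tax_rate = 8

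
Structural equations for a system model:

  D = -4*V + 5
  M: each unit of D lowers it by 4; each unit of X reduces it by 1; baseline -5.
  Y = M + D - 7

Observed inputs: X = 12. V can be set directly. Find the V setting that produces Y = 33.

Substituting into the M equation gives M = 16*V - 37.
This gives Y = 12*V - 39.
Solve 12*V - 39 = 33: V = (33 + 39) / 12 = 6.

V = 6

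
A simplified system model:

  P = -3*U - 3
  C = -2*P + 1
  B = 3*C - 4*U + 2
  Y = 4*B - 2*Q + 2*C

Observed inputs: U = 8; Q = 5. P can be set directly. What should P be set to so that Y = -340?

P = 8

Intervening on P fixes its value directly, overriding its dependence on U.
Substituting into the B equation gives B = -6*P - 27.
Substituting into the Y equation gives Y = -28*P - 116.
Solve -28*P - 116 = -340: P = (-340 + 116) / -28 = 8.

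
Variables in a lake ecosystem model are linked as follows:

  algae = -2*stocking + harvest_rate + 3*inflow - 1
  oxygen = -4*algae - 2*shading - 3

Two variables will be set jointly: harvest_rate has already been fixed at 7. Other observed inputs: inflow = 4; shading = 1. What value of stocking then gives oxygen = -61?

With harvest_rate held at 7:
Substituting into the algae equation gives algae = -2*stocking + 18.
Substituting into the oxygen equation gives oxygen = 8*stocking - 77.
Solve 8*stocking - 77 = -61: stocking = (-61 + 77) / 8 = 2.

stocking = 2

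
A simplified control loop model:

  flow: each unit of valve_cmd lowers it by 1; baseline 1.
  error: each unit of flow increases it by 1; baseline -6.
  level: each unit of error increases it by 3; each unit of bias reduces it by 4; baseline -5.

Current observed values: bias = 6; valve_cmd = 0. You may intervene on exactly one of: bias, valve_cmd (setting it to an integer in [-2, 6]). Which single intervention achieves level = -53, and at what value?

Intervening on bias: level = -4*bias - 20. Reaching -53 requires bias = 33/4, not an integer.
Intervening on valve_cmd: with other inputs at their observed values, level = -3*valve_cmd - 44. Solving for -53 gives valve_cmd = 3, within [-2, 6].

set valve_cmd = 3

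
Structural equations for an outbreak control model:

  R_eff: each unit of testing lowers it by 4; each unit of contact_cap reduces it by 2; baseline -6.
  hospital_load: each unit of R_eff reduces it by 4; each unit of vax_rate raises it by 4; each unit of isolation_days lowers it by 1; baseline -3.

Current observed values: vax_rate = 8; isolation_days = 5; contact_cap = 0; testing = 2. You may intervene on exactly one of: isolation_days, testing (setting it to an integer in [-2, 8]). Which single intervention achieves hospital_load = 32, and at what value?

set testing = -1

Intervening on isolation_days: hospital_load = -isolation_days + 85. Reaching 32 requires isolation_days = 53, outside [-2, 8].
Intervening on testing: with other inputs at their observed values, hospital_load = 16*testing + 48. Solving for 32 gives testing = -1, within [-2, 8].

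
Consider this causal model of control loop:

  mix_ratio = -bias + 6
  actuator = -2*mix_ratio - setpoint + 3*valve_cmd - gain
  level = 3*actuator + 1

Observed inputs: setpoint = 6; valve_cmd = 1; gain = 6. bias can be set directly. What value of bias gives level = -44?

bias = 3

Substituting into the actuator equation gives actuator = 2*bias - 21.
Substituting into the level equation gives level = 6*bias - 62.
Solve 6*bias - 62 = -44: bias = (-44 + 62) / 6 = 3.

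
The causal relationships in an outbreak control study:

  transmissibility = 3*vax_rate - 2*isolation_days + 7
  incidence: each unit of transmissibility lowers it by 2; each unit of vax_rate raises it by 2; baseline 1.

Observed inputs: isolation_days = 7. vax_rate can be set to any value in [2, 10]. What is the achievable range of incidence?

Substituting into the transmissibility equation gives transmissibility = 3*vax_rate - 7.
This gives incidence = -4*vax_rate + 15.
Linear in vax_rate, so extremes are at the endpoints: vax_rate = 2 gives incidence = 7; vax_rate = 10 gives incidence = -25.

-25 to 7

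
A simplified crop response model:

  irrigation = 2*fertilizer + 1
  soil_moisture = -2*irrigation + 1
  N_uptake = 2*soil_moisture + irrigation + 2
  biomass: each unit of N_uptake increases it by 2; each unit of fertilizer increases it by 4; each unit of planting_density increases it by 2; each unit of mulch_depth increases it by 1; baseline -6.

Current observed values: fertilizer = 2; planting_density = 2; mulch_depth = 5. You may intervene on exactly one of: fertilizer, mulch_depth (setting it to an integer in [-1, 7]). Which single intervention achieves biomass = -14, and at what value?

Intervening on fertilizer: biomass = -8*fertilizer + 5. Reaching -14 requires fertilizer = 19/8, not an integer.
Intervening on mulch_depth: with other inputs at their observed values, biomass = mulch_depth - 16. Solving for -14 gives mulch_depth = 2, within [-1, 7].

set mulch_depth = 2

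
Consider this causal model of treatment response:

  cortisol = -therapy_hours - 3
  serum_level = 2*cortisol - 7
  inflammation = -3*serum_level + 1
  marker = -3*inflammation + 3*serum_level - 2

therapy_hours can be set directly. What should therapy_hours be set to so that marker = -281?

therapy_hours = 5

Substituting into the serum_level equation gives serum_level = -2*therapy_hours - 13.
So inflammation = 6*therapy_hours + 40.
Substituting into the marker equation gives marker = -24*therapy_hours - 161.
Solve -24*therapy_hours - 161 = -281: therapy_hours = (-281 + 161) / -24 = 5.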